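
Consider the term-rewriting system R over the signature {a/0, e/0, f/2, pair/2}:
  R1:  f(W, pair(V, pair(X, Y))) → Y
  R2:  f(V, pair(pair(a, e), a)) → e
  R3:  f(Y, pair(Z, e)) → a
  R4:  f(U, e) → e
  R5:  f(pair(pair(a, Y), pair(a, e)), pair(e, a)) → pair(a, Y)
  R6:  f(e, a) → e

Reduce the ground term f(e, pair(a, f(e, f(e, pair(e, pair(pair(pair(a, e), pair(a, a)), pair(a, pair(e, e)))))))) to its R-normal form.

1. f(e, pair(a, f(e, f(e, pair(e, pair(pair(pair(a, e), pair(a, a)), pair(a, pair(e, e))))))))  →  f(e, pair(a, f(e, pair(a, pair(e, e)))))   [R1 at 2.2.2]
2. f(e, pair(a, f(e, pair(a, pair(e, e)))))  →  f(e, pair(a, e))   [R1 at 2.2]
3. f(e, pair(a, e))  →  a   [R3 at ε]

a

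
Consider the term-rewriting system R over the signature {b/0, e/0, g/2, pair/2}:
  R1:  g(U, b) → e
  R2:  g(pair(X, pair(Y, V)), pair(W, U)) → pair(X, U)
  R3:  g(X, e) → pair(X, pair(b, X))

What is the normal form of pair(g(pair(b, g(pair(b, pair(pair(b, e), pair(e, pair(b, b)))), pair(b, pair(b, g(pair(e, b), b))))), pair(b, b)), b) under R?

pair(pair(b, b), b)

1. pair(g(pair(b, g(pair(b, pair(pair(b, e), pair(e, pair(b, b)))), pair(b, pair(b, g(pair(e, b), b))))), pair(b, b)), b)  →  pair(g(pair(b, pair(b, pair(b, g(pair(e, b), b)))), pair(b, b)), b)   [R2 at 1.1.2]
2. pair(g(pair(b, pair(b, pair(b, g(pair(e, b), b)))), pair(b, b)), b)  →  pair(pair(b, b), b)   [R2 at 1]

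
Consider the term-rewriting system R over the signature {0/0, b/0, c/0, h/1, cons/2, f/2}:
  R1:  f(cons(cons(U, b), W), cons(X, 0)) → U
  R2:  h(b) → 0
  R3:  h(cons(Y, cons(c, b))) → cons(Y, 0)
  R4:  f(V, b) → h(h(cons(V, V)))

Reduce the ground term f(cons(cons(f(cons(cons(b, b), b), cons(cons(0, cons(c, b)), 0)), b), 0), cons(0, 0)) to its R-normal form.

1. f(cons(cons(f(cons(cons(b, b), b), cons(cons(0, cons(c, b)), 0)), b), 0), cons(0, 0))  →  f(cons(cons(b, b), b), cons(cons(0, cons(c, b)), 0))   [R1 at ε]
2. f(cons(cons(b, b), b), cons(cons(0, cons(c, b)), 0))  →  b   [R1 at ε]

b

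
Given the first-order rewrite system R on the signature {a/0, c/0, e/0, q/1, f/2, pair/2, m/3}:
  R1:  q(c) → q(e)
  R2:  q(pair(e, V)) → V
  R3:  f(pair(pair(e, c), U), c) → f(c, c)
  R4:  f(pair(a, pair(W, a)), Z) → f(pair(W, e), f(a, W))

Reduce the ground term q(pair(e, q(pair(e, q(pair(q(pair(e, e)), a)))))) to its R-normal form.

a

1. q(pair(e, q(pair(e, q(pair(q(pair(e, e)), a))))))  →  q(pair(e, q(pair(q(pair(e, e)), a))))   [R2 at ε]
2. q(pair(e, q(pair(q(pair(e, e)), a))))  →  q(pair(q(pair(e, e)), a))   [R2 at ε]
3. q(pair(q(pair(e, e)), a))  →  q(pair(e, a))   [R2 at 1.1]
4. q(pair(e, a))  →  a   [R2 at ε]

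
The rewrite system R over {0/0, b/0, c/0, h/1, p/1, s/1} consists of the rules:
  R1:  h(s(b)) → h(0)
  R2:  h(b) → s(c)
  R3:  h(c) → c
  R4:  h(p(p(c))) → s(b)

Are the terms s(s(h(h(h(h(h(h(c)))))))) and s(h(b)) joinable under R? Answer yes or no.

yes — NF(t₁) = s(s(c)), NF(t₂) = s(s(c))

Reduce t₁ = s(s(h(h(h(h(h(h(c)))))))):
1. s(s(h(h(h(h(h(h(c))))))))  →  s(s(h(h(h(h(h(c)))))))   [R3 at 1.1.1.1.1.1.1]
2. s(s(h(h(h(h(h(c)))))))  →  s(s(h(h(h(h(c))))))   [R3 at 1.1.1.1.1.1]
3. s(s(h(h(h(h(c))))))  →  s(s(h(h(h(c)))))   [R3 at 1.1.1.1.1]
4. s(s(h(h(h(c)))))  →  s(s(h(h(c))))   [R3 at 1.1.1.1]
5. s(s(h(h(c))))  →  s(s(h(c)))   [R3 at 1.1.1]
6. s(s(h(c)))  →  s(s(c))   [R3 at 1.1]

Reduce t₂ = s(h(b)):
1. s(h(b))  →  s(s(c))   [R2 at 1]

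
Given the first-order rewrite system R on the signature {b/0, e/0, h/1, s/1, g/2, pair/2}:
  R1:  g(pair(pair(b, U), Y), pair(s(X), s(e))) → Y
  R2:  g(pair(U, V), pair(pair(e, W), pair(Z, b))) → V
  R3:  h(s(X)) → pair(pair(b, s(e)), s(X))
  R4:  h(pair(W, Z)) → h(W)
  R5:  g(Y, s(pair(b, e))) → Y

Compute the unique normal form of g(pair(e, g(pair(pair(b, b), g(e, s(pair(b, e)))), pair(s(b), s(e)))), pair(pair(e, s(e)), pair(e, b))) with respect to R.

e

1. g(pair(e, g(pair(pair(b, b), g(e, s(pair(b, e)))), pair(s(b), s(e)))), pair(pair(e, s(e)), pair(e, b)))  →  g(pair(pair(b, b), g(e, s(pair(b, e)))), pair(s(b), s(e)))   [R2 at ε]
2. g(pair(pair(b, b), g(e, s(pair(b, e)))), pair(s(b), s(e)))  →  g(e, s(pair(b, e)))   [R1 at ε]
3. g(e, s(pair(b, e)))  →  e   [R5 at ε]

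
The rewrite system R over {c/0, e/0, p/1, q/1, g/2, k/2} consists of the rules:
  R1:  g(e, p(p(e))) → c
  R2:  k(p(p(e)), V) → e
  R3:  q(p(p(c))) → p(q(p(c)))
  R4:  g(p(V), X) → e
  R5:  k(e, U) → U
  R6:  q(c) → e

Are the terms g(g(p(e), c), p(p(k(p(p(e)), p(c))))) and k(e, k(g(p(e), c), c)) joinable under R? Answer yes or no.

Reduce t₁ = g(g(p(e), c), p(p(k(p(p(e)), p(c))))):
1. g(g(p(e), c), p(p(k(p(p(e)), p(c)))))  →  g(e, p(p(k(p(p(e)), p(c)))))   [R4 at 1]
2. g(e, p(p(k(p(p(e)), p(c)))))  →  g(e, p(p(e)))   [R2 at 2.1.1]
3. g(e, p(p(e)))  →  c   [R1 at ε]

Reduce t₂ = k(e, k(g(p(e), c), c)):
1. k(e, k(g(p(e), c), c))  →  k(g(p(e), c), c)   [R5 at ε]
2. k(g(p(e), c), c)  →  k(e, c)   [R4 at 1]
3. k(e, c)  →  c   [R5 at ε]

yes — NF(t₁) = c, NF(t₂) = c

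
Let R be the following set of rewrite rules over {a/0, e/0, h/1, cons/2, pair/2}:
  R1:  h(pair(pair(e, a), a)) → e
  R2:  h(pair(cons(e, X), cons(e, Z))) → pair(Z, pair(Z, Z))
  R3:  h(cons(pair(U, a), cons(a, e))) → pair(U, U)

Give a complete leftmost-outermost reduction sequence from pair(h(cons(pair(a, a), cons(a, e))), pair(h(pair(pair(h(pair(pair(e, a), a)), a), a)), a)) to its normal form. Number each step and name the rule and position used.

1. pair(h(cons(pair(a, a), cons(a, e))), pair(h(pair(pair(h(pair(pair(e, a), a)), a), a)), a))  →  pair(pair(a, a), pair(h(pair(pair(h(pair(pair(e, a), a)), a), a)), a))   [R3 at 1]
2. pair(pair(a, a), pair(h(pair(pair(h(pair(pair(e, a), a)), a), a)), a))  →  pair(pair(a, a), pair(h(pair(pair(e, a), a)), a))   [R1 at 2.1.1.1.1]
3. pair(pair(a, a), pair(h(pair(pair(e, a), a)), a))  →  pair(pair(a, a), pair(e, a))   [R1 at 2.1]

pair(pair(a, a), pair(e, a))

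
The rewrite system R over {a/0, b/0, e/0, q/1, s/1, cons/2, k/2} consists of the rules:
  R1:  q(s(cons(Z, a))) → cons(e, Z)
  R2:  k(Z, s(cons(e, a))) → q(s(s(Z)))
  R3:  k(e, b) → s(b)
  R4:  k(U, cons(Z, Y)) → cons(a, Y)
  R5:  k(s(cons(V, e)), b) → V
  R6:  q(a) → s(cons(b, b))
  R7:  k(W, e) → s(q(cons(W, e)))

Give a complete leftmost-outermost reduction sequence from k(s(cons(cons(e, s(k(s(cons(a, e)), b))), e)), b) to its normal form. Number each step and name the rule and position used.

cons(e, s(a))

1. k(s(cons(cons(e, s(k(s(cons(a, e)), b))), e)), b)  →  cons(e, s(k(s(cons(a, e)), b)))   [R5 at ε]
2. cons(e, s(k(s(cons(a, e)), b)))  →  cons(e, s(a))   [R5 at 2.1]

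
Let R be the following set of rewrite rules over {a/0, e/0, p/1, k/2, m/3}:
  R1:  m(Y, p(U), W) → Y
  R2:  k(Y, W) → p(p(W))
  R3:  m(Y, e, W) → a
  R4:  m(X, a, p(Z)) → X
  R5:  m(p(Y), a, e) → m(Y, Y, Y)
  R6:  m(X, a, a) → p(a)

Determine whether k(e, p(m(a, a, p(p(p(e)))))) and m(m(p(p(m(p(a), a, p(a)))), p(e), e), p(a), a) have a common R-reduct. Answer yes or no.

yes — NF(t₁) = p(p(p(a))), NF(t₂) = p(p(p(a)))

Reduce t₁ = k(e, p(m(a, a, p(p(p(e)))))):
1. k(e, p(m(a, a, p(p(p(e))))))  →  p(p(p(m(a, a, p(p(p(e)))))))   [R2 at ε]
2. p(p(p(m(a, a, p(p(p(e)))))))  →  p(p(p(a)))   [R4 at 1.1.1]

Reduce t₂ = m(m(p(p(m(p(a), a, p(a)))), p(e), e), p(a), a):
1. m(m(p(p(m(p(a), a, p(a)))), p(e), e), p(a), a)  →  m(p(p(m(p(a), a, p(a)))), p(e), e)   [R1 at ε]
2. m(p(p(m(p(a), a, p(a)))), p(e), e)  →  p(p(m(p(a), a, p(a))))   [R1 at ε]
3. p(p(m(p(a), a, p(a))))  →  p(p(p(a)))   [R4 at 1.1]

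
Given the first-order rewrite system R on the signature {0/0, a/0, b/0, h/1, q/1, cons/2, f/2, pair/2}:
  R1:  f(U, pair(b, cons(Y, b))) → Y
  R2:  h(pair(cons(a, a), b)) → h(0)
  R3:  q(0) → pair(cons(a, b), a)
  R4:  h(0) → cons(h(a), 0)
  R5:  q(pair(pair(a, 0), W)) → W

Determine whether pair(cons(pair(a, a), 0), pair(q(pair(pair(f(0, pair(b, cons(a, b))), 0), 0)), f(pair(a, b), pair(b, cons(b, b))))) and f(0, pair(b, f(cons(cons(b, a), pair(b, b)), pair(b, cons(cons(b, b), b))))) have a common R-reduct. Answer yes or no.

no — NF(t₁) = pair(cons(pair(a, a), 0), pair(0, b)), NF(t₂) = b

Reduce t₁ = pair(cons(pair(a, a), 0), pair(q(pair(pair(f(0, pair(b, cons(a, b))), 0), 0)), f(pair(a, b), pair(b, cons(b, b))))):
1. pair(cons(pair(a, a), 0), pair(q(pair(pair(f(0, pair(b, cons(a, b))), 0), 0)), f(pair(a, b), pair(b, cons(b, b)))))  →  pair(cons(pair(a, a), 0), pair(q(pair(pair(a, 0), 0)), f(pair(a, b), pair(b, cons(b, b)))))   [R1 at 2.1.1.1.1]
2. pair(cons(pair(a, a), 0), pair(q(pair(pair(a, 0), 0)), f(pair(a, b), pair(b, cons(b, b)))))  →  pair(cons(pair(a, a), 0), pair(0, f(pair(a, b), pair(b, cons(b, b)))))   [R5 at 2.1]
3. pair(cons(pair(a, a), 0), pair(0, f(pair(a, b), pair(b, cons(b, b)))))  →  pair(cons(pair(a, a), 0), pair(0, b))   [R1 at 2.2]

Reduce t₂ = f(0, pair(b, f(cons(cons(b, a), pair(b, b)), pair(b, cons(cons(b, b), b))))):
1. f(0, pair(b, f(cons(cons(b, a), pair(b, b)), pair(b, cons(cons(b, b), b)))))  →  f(0, pair(b, cons(b, b)))   [R1 at 2.2]
2. f(0, pair(b, cons(b, b)))  →  b   [R1 at ε]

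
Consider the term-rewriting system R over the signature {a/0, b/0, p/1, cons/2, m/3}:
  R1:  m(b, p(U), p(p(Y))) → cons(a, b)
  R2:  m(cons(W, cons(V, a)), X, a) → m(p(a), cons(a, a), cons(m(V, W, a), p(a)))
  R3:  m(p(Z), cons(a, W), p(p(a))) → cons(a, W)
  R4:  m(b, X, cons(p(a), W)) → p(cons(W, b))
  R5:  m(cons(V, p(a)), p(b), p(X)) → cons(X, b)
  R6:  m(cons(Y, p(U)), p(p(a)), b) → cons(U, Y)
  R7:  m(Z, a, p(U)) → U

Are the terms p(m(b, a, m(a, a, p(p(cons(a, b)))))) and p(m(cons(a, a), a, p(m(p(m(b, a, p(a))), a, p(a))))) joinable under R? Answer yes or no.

no — NF(t₁) = p(cons(a, b)), NF(t₂) = p(a)

Reduce t₁ = p(m(b, a, m(a, a, p(p(cons(a, b)))))):
1. p(m(b, a, m(a, a, p(p(cons(a, b))))))  →  p(m(b, a, p(cons(a, b))))   [R7 at 1.3]
2. p(m(b, a, p(cons(a, b))))  →  p(cons(a, b))   [R7 at 1]

Reduce t₂ = p(m(cons(a, a), a, p(m(p(m(b, a, p(a))), a, p(a))))):
1. p(m(cons(a, a), a, p(m(p(m(b, a, p(a))), a, p(a)))))  →  p(m(p(m(b, a, p(a))), a, p(a)))   [R7 at 1]
2. p(m(p(m(b, a, p(a))), a, p(a)))  →  p(a)   [R7 at 1]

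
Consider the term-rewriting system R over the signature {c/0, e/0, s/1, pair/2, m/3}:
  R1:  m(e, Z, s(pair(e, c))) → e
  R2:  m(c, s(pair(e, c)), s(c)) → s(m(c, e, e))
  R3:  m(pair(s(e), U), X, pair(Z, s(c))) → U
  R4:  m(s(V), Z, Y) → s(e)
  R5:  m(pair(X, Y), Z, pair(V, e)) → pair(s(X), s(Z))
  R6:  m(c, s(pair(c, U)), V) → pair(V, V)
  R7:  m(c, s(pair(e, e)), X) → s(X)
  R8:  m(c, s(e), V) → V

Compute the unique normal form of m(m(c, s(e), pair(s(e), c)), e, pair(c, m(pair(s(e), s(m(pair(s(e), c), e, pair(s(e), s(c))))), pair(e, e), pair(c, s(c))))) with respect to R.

c

1. m(m(c, s(e), pair(s(e), c)), e, pair(c, m(pair(s(e), s(m(pair(s(e), c), e, pair(s(e), s(c))))), pair(e, e), pair(c, s(c)))))  →  m(pair(s(e), c), e, pair(c, m(pair(s(e), s(m(pair(s(e), c), e, pair(s(e), s(c))))), pair(e, e), pair(c, s(c)))))   [R8 at 1]
2. m(pair(s(e), c), e, pair(c, m(pair(s(e), s(m(pair(s(e), c), e, pair(s(e), s(c))))), pair(e, e), pair(c, s(c)))))  →  m(pair(s(e), c), e, pair(c, s(m(pair(s(e), c), e, pair(s(e), s(c))))))   [R3 at 3.2]
3. m(pair(s(e), c), e, pair(c, s(m(pair(s(e), c), e, pair(s(e), s(c))))))  →  m(pair(s(e), c), e, pair(c, s(c)))   [R3 at 3.2.1]
4. m(pair(s(e), c), e, pair(c, s(c)))  →  c   [R3 at ε]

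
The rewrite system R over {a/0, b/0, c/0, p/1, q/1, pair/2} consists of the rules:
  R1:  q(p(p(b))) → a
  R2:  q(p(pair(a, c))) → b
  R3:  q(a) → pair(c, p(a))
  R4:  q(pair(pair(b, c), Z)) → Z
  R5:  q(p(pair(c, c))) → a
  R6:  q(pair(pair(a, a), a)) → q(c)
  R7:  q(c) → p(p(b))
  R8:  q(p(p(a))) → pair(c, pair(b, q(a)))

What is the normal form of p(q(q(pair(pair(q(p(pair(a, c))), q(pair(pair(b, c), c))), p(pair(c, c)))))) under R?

1. p(q(q(pair(pair(q(p(pair(a, c))), q(pair(pair(b, c), c))), p(pair(c, c))))))  →  p(q(q(pair(pair(b, q(pair(pair(b, c), c))), p(pair(c, c))))))   [R2 at 1.1.1.1.1]
2. p(q(q(pair(pair(b, q(pair(pair(b, c), c))), p(pair(c, c))))))  →  p(q(q(pair(pair(b, c), p(pair(c, c))))))   [R4 at 1.1.1.1.2]
3. p(q(q(pair(pair(b, c), p(pair(c, c))))))  →  p(q(p(pair(c, c))))   [R4 at 1.1]
4. p(q(p(pair(c, c))))  →  p(a)   [R5 at 1]

p(a)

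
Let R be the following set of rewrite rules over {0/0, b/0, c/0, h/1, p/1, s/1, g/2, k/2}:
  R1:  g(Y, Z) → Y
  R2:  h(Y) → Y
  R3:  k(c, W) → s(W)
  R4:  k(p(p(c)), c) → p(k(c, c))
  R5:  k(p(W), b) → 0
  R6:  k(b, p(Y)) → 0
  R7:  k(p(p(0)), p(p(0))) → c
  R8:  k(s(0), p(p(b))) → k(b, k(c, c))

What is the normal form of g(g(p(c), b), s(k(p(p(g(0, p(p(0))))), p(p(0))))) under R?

1. g(g(p(c), b), s(k(p(p(g(0, p(p(0))))), p(p(0)))))  →  g(p(c), b)   [R1 at ε]
2. g(p(c), b)  →  p(c)   [R1 at ε]

p(c)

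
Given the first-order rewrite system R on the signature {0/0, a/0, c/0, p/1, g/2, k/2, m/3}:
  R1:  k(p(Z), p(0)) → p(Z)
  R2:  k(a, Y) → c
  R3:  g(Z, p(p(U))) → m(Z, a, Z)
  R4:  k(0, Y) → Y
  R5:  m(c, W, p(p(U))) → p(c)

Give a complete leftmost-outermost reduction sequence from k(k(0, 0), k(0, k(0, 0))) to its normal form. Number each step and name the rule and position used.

0

1. k(k(0, 0), k(0, k(0, 0)))  →  k(0, k(0, k(0, 0)))   [R4 at 1]
2. k(0, k(0, k(0, 0)))  →  k(0, k(0, 0))   [R4 at ε]
3. k(0, k(0, 0))  →  k(0, 0)   [R4 at ε]
4. k(0, 0)  →  0   [R4 at ε]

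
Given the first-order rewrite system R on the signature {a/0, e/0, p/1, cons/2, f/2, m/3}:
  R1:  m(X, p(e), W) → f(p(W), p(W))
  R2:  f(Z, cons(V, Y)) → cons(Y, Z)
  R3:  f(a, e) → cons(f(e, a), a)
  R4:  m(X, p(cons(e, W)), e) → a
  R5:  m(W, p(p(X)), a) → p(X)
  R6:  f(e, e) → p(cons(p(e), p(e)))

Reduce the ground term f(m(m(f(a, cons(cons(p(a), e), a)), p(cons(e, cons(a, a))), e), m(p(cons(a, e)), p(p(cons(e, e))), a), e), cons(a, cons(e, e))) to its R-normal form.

cons(cons(e, e), a)

1. f(m(m(f(a, cons(cons(p(a), e), a)), p(cons(e, cons(a, a))), e), m(p(cons(a, e)), p(p(cons(e, e))), a), e), cons(a, cons(e, e)))  →  cons(cons(e, e), m(m(f(a, cons(cons(p(a), e), a)), p(cons(e, cons(a, a))), e), m(p(cons(a, e)), p(p(cons(e, e))), a), e))   [R2 at ε]
2. cons(cons(e, e), m(m(f(a, cons(cons(p(a), e), a)), p(cons(e, cons(a, a))), e), m(p(cons(a, e)), p(p(cons(e, e))), a), e))  →  cons(cons(e, e), m(a, m(p(cons(a, e)), p(p(cons(e, e))), a), e))   [R4 at 2.1]
3. cons(cons(e, e), m(a, m(p(cons(a, e)), p(p(cons(e, e))), a), e))  →  cons(cons(e, e), m(a, p(cons(e, e)), e))   [R5 at 2.2]
4. cons(cons(e, e), m(a, p(cons(e, e)), e))  →  cons(cons(e, e), a)   [R4 at 2]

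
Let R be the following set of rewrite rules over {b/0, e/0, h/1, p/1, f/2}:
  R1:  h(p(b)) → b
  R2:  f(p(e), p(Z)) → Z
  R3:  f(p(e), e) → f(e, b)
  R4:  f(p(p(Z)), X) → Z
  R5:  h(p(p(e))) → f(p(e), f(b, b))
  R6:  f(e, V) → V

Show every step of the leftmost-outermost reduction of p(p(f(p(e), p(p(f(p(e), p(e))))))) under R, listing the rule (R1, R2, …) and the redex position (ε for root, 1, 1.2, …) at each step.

p(p(p(e)))

1. p(p(f(p(e), p(p(f(p(e), p(e)))))))  →  p(p(p(f(p(e), p(e)))))   [R2 at 1.1]
2. p(p(p(f(p(e), p(e)))))  →  p(p(p(e)))   [R2 at 1.1.1]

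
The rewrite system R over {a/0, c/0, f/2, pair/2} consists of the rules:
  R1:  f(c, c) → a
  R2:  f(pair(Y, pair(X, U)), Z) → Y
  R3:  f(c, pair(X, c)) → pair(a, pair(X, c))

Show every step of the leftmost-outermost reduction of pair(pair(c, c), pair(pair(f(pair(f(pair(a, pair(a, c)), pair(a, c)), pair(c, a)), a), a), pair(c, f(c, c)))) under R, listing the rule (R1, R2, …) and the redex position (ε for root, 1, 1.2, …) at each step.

1. pair(pair(c, c), pair(pair(f(pair(f(pair(a, pair(a, c)), pair(a, c)), pair(c, a)), a), a), pair(c, f(c, c))))  →  pair(pair(c, c), pair(pair(f(pair(a, pair(a, c)), pair(a, c)), a), pair(c, f(c, c))))   [R2 at 2.1.1]
2. pair(pair(c, c), pair(pair(f(pair(a, pair(a, c)), pair(a, c)), a), pair(c, f(c, c))))  →  pair(pair(c, c), pair(pair(a, a), pair(c, f(c, c))))   [R2 at 2.1.1]
3. pair(pair(c, c), pair(pair(a, a), pair(c, f(c, c))))  →  pair(pair(c, c), pair(pair(a, a), pair(c, a)))   [R1 at 2.2.2]

pair(pair(c, c), pair(pair(a, a), pair(c, a)))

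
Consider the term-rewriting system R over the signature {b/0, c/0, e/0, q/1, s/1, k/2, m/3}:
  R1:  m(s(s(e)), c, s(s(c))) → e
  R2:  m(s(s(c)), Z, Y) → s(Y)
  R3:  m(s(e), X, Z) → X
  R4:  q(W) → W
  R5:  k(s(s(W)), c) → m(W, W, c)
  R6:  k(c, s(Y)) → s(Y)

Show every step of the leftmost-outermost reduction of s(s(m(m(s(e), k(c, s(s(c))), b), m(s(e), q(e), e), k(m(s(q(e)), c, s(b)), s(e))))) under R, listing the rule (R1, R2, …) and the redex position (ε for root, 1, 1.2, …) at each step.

s(s(s(s(e))))

1. s(s(m(m(s(e), k(c, s(s(c))), b), m(s(e), q(e), e), k(m(s(q(e)), c, s(b)), s(e)))))  →  s(s(m(k(c, s(s(c))), m(s(e), q(e), e), k(m(s(q(e)), c, s(b)), s(e)))))   [R3 at 1.1.1]
2. s(s(m(k(c, s(s(c))), m(s(e), q(e), e), k(m(s(q(e)), c, s(b)), s(e)))))  →  s(s(m(s(s(c)), m(s(e), q(e), e), k(m(s(q(e)), c, s(b)), s(e)))))   [R6 at 1.1.1]
3. s(s(m(s(s(c)), m(s(e), q(e), e), k(m(s(q(e)), c, s(b)), s(e)))))  →  s(s(s(k(m(s(q(e)), c, s(b)), s(e)))))   [R2 at 1.1]
4. s(s(s(k(m(s(q(e)), c, s(b)), s(e)))))  →  s(s(s(k(m(s(e), c, s(b)), s(e)))))   [R4 at 1.1.1.1.1.1]
5. s(s(s(k(m(s(e), c, s(b)), s(e)))))  →  s(s(s(k(c, s(e)))))   [R3 at 1.1.1.1]
6. s(s(s(k(c, s(e)))))  →  s(s(s(s(e))))   [R6 at 1.1.1]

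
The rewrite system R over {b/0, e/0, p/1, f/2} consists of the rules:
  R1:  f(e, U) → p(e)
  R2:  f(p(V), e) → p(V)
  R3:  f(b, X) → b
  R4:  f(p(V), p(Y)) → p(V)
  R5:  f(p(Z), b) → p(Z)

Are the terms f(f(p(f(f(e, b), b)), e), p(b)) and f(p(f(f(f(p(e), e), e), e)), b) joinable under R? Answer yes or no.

yes — NF(t₁) = p(p(e)), NF(t₂) = p(p(e))

Reduce t₁ = f(f(p(f(f(e, b), b)), e), p(b)):
1. f(f(p(f(f(e, b), b)), e), p(b))  →  f(p(f(f(e, b), b)), p(b))   [R2 at 1]
2. f(p(f(f(e, b), b)), p(b))  →  p(f(f(e, b), b))   [R4 at ε]
3. p(f(f(e, b), b))  →  p(f(p(e), b))   [R1 at 1.1]
4. p(f(p(e), b))  →  p(p(e))   [R5 at 1]

Reduce t₂ = f(p(f(f(f(p(e), e), e), e)), b):
1. f(p(f(f(f(p(e), e), e), e)), b)  →  p(f(f(f(p(e), e), e), e))   [R5 at ε]
2. p(f(f(f(p(e), e), e), e))  →  p(f(f(p(e), e), e))   [R2 at 1.1.1]
3. p(f(f(p(e), e), e))  →  p(f(p(e), e))   [R2 at 1.1]
4. p(f(p(e), e))  →  p(p(e))   [R2 at 1]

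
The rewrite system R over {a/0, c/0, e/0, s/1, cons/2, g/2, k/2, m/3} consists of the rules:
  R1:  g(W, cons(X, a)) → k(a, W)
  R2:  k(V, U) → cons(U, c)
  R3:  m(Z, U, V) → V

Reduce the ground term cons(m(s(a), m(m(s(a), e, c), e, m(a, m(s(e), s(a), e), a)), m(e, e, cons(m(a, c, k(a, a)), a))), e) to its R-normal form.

cons(cons(cons(a, c), a), e)

1. cons(m(s(a), m(m(s(a), e, c), e, m(a, m(s(e), s(a), e), a)), m(e, e, cons(m(a, c, k(a, a)), a))), e)  →  cons(m(e, e, cons(m(a, c, k(a, a)), a)), e)   [R3 at 1]
2. cons(m(e, e, cons(m(a, c, k(a, a)), a)), e)  →  cons(cons(m(a, c, k(a, a)), a), e)   [R3 at 1]
3. cons(cons(m(a, c, k(a, a)), a), e)  →  cons(cons(k(a, a), a), e)   [R3 at 1.1]
4. cons(cons(k(a, a), a), e)  →  cons(cons(cons(a, c), a), e)   [R2 at 1.1]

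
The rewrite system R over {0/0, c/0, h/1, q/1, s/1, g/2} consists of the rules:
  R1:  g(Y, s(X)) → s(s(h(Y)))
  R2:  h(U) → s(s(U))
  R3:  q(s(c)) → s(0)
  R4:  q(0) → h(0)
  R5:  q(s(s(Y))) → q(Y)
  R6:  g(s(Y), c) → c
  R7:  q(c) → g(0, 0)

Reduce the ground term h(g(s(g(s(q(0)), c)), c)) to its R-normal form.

1. h(g(s(g(s(q(0)), c)), c))  →  s(s(g(s(g(s(q(0)), c)), c)))   [R2 at ε]
2. s(s(g(s(g(s(q(0)), c)), c)))  →  s(s(c))   [R6 at 1.1]

s(s(c))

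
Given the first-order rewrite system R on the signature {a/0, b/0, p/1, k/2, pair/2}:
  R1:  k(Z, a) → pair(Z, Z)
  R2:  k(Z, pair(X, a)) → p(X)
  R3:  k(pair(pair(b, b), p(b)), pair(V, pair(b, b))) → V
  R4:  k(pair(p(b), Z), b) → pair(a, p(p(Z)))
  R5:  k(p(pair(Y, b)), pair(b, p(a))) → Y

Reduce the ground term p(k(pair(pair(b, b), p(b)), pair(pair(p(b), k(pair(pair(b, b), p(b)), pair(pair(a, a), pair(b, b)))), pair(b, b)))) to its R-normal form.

1. p(k(pair(pair(b, b), p(b)), pair(pair(p(b), k(pair(pair(b, b), p(b)), pair(pair(a, a), pair(b, b)))), pair(b, b))))  →  p(pair(p(b), k(pair(pair(b, b), p(b)), pair(pair(a, a), pair(b, b)))))   [R3 at 1]
2. p(pair(p(b), k(pair(pair(b, b), p(b)), pair(pair(a, a), pair(b, b)))))  →  p(pair(p(b), pair(a, a)))   [R3 at 1.2]

p(pair(p(b), pair(a, a)))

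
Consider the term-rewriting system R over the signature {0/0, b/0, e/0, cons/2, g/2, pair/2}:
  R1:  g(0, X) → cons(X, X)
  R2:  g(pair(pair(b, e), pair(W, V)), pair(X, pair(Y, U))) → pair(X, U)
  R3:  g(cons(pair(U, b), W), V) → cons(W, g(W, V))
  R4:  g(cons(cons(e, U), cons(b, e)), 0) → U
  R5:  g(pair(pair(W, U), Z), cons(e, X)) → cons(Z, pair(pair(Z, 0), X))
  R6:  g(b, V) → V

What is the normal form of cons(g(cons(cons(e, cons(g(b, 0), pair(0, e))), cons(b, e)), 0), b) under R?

1. cons(g(cons(cons(e, cons(g(b, 0), pair(0, e))), cons(b, e)), 0), b)  →  cons(cons(g(b, 0), pair(0, e)), b)   [R4 at 1]
2. cons(cons(g(b, 0), pair(0, e)), b)  →  cons(cons(0, pair(0, e)), b)   [R6 at 1.1]

cons(cons(0, pair(0, e)), b)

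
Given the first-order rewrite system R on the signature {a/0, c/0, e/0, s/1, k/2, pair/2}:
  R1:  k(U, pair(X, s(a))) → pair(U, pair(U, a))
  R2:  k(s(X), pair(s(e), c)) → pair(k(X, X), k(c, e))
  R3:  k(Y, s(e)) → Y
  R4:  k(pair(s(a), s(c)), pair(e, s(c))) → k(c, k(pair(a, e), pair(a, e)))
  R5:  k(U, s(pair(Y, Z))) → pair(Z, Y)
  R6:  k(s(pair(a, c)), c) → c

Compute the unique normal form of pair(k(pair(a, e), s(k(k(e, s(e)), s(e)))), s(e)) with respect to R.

1. pair(k(pair(a, e), s(k(k(e, s(e)), s(e)))), s(e))  →  pair(k(pair(a, e), s(k(e, s(e)))), s(e))   [R3 at 1.2.1]
2. pair(k(pair(a, e), s(k(e, s(e)))), s(e))  →  pair(k(pair(a, e), s(e)), s(e))   [R3 at 1.2.1]
3. pair(k(pair(a, e), s(e)), s(e))  →  pair(pair(a, e), s(e))   [R3 at 1]

pair(pair(a, e), s(e))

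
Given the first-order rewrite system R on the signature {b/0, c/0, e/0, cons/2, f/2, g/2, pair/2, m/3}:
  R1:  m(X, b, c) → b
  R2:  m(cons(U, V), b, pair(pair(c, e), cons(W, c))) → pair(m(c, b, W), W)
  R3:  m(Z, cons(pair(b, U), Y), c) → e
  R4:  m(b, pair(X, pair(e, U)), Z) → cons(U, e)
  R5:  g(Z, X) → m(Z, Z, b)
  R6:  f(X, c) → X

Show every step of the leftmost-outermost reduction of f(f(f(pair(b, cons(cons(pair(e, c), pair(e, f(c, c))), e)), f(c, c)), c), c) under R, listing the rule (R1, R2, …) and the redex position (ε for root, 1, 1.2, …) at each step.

pair(b, cons(cons(pair(e, c), pair(e, c)), e))

1. f(f(f(pair(b, cons(cons(pair(e, c), pair(e, f(c, c))), e)), f(c, c)), c), c)  →  f(f(pair(b, cons(cons(pair(e, c), pair(e, f(c, c))), e)), f(c, c)), c)   [R6 at ε]
2. f(f(pair(b, cons(cons(pair(e, c), pair(e, f(c, c))), e)), f(c, c)), c)  →  f(pair(b, cons(cons(pair(e, c), pair(e, f(c, c))), e)), f(c, c))   [R6 at ε]
3. f(pair(b, cons(cons(pair(e, c), pair(e, f(c, c))), e)), f(c, c))  →  f(pair(b, cons(cons(pair(e, c), pair(e, c)), e)), f(c, c))   [R6 at 1.2.1.2.2]
4. f(pair(b, cons(cons(pair(e, c), pair(e, c)), e)), f(c, c))  →  f(pair(b, cons(cons(pair(e, c), pair(e, c)), e)), c)   [R6 at 2]
5. f(pair(b, cons(cons(pair(e, c), pair(e, c)), e)), c)  →  pair(b, cons(cons(pair(e, c), pair(e, c)), e))   [R6 at ε]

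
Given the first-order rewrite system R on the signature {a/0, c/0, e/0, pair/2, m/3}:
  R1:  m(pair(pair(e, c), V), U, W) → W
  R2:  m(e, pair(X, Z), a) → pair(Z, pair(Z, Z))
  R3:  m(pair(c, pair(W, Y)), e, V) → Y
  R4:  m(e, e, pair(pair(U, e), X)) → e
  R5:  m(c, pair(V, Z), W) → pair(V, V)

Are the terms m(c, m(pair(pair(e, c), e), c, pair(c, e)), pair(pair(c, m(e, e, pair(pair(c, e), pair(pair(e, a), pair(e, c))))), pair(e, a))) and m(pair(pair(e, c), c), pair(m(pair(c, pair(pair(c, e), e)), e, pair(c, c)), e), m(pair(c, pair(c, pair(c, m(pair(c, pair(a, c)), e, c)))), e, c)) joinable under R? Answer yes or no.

yes — NF(t₁) = pair(c, c), NF(t₂) = pair(c, c)

Reduce t₁ = m(c, m(pair(pair(e, c), e), c, pair(c, e)), pair(pair(c, m(e, e, pair(pair(c, e), pair(pair(e, a), pair(e, c))))), pair(e, a))):
1. m(c, m(pair(pair(e, c), e), c, pair(c, e)), pair(pair(c, m(e, e, pair(pair(c, e), pair(pair(e, a), pair(e, c))))), pair(e, a)))  →  m(c, pair(c, e), pair(pair(c, m(e, e, pair(pair(c, e), pair(pair(e, a), pair(e, c))))), pair(e, a)))   [R1 at 2]
2. m(c, pair(c, e), pair(pair(c, m(e, e, pair(pair(c, e), pair(pair(e, a), pair(e, c))))), pair(e, a)))  →  pair(c, c)   [R5 at ε]

Reduce t₂ = m(pair(pair(e, c), c), pair(m(pair(c, pair(pair(c, e), e)), e, pair(c, c)), e), m(pair(c, pair(c, pair(c, m(pair(c, pair(a, c)), e, c)))), e, c)):
1. m(pair(pair(e, c), c), pair(m(pair(c, pair(pair(c, e), e)), e, pair(c, c)), e), m(pair(c, pair(c, pair(c, m(pair(c, pair(a, c)), e, c)))), e, c))  →  m(pair(c, pair(c, pair(c, m(pair(c, pair(a, c)), e, c)))), e, c)   [R1 at ε]
2. m(pair(c, pair(c, pair(c, m(pair(c, pair(a, c)), e, c)))), e, c)  →  pair(c, m(pair(c, pair(a, c)), e, c))   [R3 at ε]
3. pair(c, m(pair(c, pair(a, c)), e, c))  →  pair(c, c)   [R3 at 2]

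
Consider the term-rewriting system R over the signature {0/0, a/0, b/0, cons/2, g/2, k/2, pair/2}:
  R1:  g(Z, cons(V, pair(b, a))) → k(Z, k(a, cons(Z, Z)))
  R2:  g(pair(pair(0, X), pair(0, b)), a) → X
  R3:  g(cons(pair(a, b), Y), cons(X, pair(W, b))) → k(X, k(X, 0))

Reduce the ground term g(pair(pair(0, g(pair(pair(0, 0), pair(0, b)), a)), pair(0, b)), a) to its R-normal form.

1. g(pair(pair(0, g(pair(pair(0, 0), pair(0, b)), a)), pair(0, b)), a)  →  g(pair(pair(0, 0), pair(0, b)), a)   [R2 at ε]
2. g(pair(pair(0, 0), pair(0, b)), a)  →  0   [R2 at ε]

0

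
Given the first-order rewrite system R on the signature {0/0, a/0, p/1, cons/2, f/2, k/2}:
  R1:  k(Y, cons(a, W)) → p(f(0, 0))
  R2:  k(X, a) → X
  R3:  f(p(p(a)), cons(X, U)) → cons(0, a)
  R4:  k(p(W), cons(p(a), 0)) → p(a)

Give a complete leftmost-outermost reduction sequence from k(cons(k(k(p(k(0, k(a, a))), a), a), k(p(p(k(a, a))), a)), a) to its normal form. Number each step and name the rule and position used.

cons(p(0), p(p(a)))

1. k(cons(k(k(p(k(0, k(a, a))), a), a), k(p(p(k(a, a))), a)), a)  →  cons(k(k(p(k(0, k(a, a))), a), a), k(p(p(k(a, a))), a))   [R2 at ε]
2. cons(k(k(p(k(0, k(a, a))), a), a), k(p(p(k(a, a))), a))  →  cons(k(p(k(0, k(a, a))), a), k(p(p(k(a, a))), a))   [R2 at 1]
3. cons(k(p(k(0, k(a, a))), a), k(p(p(k(a, a))), a))  →  cons(p(k(0, k(a, a))), k(p(p(k(a, a))), a))   [R2 at 1]
4. cons(p(k(0, k(a, a))), k(p(p(k(a, a))), a))  →  cons(p(k(0, a)), k(p(p(k(a, a))), a))   [R2 at 1.1.2]
5. cons(p(k(0, a)), k(p(p(k(a, a))), a))  →  cons(p(0), k(p(p(k(a, a))), a))   [R2 at 1.1]
6. cons(p(0), k(p(p(k(a, a))), a))  →  cons(p(0), p(p(k(a, a))))   [R2 at 2]
7. cons(p(0), p(p(k(a, a))))  →  cons(p(0), p(p(a)))   [R2 at 2.1.1]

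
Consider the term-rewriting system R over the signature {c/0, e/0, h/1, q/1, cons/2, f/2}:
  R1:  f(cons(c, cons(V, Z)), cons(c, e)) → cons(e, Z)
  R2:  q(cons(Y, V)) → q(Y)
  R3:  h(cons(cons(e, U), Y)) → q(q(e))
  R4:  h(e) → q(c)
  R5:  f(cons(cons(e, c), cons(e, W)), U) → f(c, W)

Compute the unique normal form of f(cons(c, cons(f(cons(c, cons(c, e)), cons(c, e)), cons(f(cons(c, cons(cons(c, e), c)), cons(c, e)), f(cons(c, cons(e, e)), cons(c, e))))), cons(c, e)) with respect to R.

1. f(cons(c, cons(f(cons(c, cons(c, e)), cons(c, e)), cons(f(cons(c, cons(cons(c, e), c)), cons(c, e)), f(cons(c, cons(e, e)), cons(c, e))))), cons(c, e))  →  cons(e, cons(f(cons(c, cons(cons(c, e), c)), cons(c, e)), f(cons(c, cons(e, e)), cons(c, e))))   [R1 at ε]
2. cons(e, cons(f(cons(c, cons(cons(c, e), c)), cons(c, e)), f(cons(c, cons(e, e)), cons(c, e))))  →  cons(e, cons(cons(e, c), f(cons(c, cons(e, e)), cons(c, e))))   [R1 at 2.1]
3. cons(e, cons(cons(e, c), f(cons(c, cons(e, e)), cons(c, e))))  →  cons(e, cons(cons(e, c), cons(e, e)))   [R1 at 2.2]

cons(e, cons(cons(e, c), cons(e, e)))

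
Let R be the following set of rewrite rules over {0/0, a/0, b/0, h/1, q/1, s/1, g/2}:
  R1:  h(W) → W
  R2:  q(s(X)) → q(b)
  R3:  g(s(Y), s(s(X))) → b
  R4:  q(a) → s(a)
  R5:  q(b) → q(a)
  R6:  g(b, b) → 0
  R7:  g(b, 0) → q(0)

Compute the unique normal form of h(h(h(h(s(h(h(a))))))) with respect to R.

s(a)

1. h(h(h(h(s(h(h(a)))))))  →  h(h(h(s(h(h(a))))))   [R1 at ε]
2. h(h(h(s(h(h(a))))))  →  h(h(s(h(h(a)))))   [R1 at ε]
3. h(h(s(h(h(a)))))  →  h(s(h(h(a))))   [R1 at ε]
4. h(s(h(h(a))))  →  s(h(h(a)))   [R1 at ε]
5. s(h(h(a)))  →  s(h(a))   [R1 at 1]
6. s(h(a))  →  s(a)   [R1 at 1]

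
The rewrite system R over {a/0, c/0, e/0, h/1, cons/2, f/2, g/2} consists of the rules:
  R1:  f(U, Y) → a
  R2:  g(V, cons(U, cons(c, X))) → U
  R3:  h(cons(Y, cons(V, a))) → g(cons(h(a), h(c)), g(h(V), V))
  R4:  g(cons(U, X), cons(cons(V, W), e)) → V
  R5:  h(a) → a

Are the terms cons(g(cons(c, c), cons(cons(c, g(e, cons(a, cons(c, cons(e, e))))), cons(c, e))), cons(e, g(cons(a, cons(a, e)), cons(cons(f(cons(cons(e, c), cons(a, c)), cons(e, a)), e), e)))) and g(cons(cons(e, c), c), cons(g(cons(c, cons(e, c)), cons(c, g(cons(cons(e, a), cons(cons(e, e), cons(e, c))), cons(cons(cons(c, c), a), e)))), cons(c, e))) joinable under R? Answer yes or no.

Reduce t₁ = cons(g(cons(c, c), cons(cons(c, g(e, cons(a, cons(c, cons(e, e))))), cons(c, e))), cons(e, g(cons(a, cons(a, e)), cons(cons(f(cons(cons(e, c), cons(a, c)), cons(e, a)), e), e)))):
1. cons(g(cons(c, c), cons(cons(c, g(e, cons(a, cons(c, cons(e, e))))), cons(c, e))), cons(e, g(cons(a, cons(a, e)), cons(cons(f(cons(cons(e, c), cons(a, c)), cons(e, a)), e), e))))  →  cons(cons(c, g(e, cons(a, cons(c, cons(e, e))))), cons(e, g(cons(a, cons(a, e)), cons(cons(f(cons(cons(e, c), cons(a, c)), cons(e, a)), e), e))))   [R2 at 1]
2. cons(cons(c, g(e, cons(a, cons(c, cons(e, e))))), cons(e, g(cons(a, cons(a, e)), cons(cons(f(cons(cons(e, c), cons(a, c)), cons(e, a)), e), e))))  →  cons(cons(c, a), cons(e, g(cons(a, cons(a, e)), cons(cons(f(cons(cons(e, c), cons(a, c)), cons(e, a)), e), e))))   [R2 at 1.2]
3. cons(cons(c, a), cons(e, g(cons(a, cons(a, e)), cons(cons(f(cons(cons(e, c), cons(a, c)), cons(e, a)), e), e))))  →  cons(cons(c, a), cons(e, f(cons(cons(e, c), cons(a, c)), cons(e, a))))   [R4 at 2.2]
4. cons(cons(c, a), cons(e, f(cons(cons(e, c), cons(a, c)), cons(e, a))))  →  cons(cons(c, a), cons(e, a))   [R1 at 2.2]

Reduce t₂ = g(cons(cons(e, c), c), cons(g(cons(c, cons(e, c)), cons(c, g(cons(cons(e, a), cons(cons(e, e), cons(e, c))), cons(cons(cons(c, c), a), e)))), cons(c, e))):
1. g(cons(cons(e, c), c), cons(g(cons(c, cons(e, c)), cons(c, g(cons(cons(e, a), cons(cons(e, e), cons(e, c))), cons(cons(cons(c, c), a), e)))), cons(c, e)))  →  g(cons(c, cons(e, c)), cons(c, g(cons(cons(e, a), cons(cons(e, e), cons(e, c))), cons(cons(cons(c, c), a), e))))   [R2 at ε]
2. g(cons(c, cons(e, c)), cons(c, g(cons(cons(e, a), cons(cons(e, e), cons(e, c))), cons(cons(cons(c, c), a), e))))  →  g(cons(c, cons(e, c)), cons(c, cons(c, c)))   [R4 at 2.2]
3. g(cons(c, cons(e, c)), cons(c, cons(c, c)))  →  c   [R2 at ε]

no — NF(t₁) = cons(cons(c, a), cons(e, a)), NF(t₂) = c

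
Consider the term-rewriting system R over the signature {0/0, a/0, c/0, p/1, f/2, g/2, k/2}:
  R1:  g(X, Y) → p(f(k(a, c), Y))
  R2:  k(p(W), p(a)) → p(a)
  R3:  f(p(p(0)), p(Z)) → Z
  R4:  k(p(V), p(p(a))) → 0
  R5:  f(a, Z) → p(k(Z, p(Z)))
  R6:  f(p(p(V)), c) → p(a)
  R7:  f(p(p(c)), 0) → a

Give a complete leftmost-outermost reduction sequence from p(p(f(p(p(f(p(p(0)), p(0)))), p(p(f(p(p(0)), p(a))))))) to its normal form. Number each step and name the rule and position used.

p(p(p(a)))

1. p(p(f(p(p(f(p(p(0)), p(0)))), p(p(f(p(p(0)), p(a)))))))  →  p(p(f(p(p(0)), p(p(f(p(p(0)), p(a)))))))   [R3 at 1.1.1.1.1]
2. p(p(f(p(p(0)), p(p(f(p(p(0)), p(a)))))))  →  p(p(p(f(p(p(0)), p(a)))))   [R3 at 1.1]
3. p(p(p(f(p(p(0)), p(a)))))  →  p(p(p(a)))   [R3 at 1.1.1]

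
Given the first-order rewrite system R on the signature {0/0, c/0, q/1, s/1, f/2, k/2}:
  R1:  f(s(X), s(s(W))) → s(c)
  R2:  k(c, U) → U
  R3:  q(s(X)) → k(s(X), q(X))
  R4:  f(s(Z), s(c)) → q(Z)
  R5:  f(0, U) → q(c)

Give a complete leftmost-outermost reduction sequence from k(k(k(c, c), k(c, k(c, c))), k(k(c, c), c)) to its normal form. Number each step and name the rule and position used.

c

1. k(k(k(c, c), k(c, k(c, c))), k(k(c, c), c))  →  k(k(c, k(c, k(c, c))), k(k(c, c), c))   [R2 at 1.1]
2. k(k(c, k(c, k(c, c))), k(k(c, c), c))  →  k(k(c, k(c, c)), k(k(c, c), c))   [R2 at 1]
3. k(k(c, k(c, c)), k(k(c, c), c))  →  k(k(c, c), k(k(c, c), c))   [R2 at 1]
4. k(k(c, c), k(k(c, c), c))  →  k(c, k(k(c, c), c))   [R2 at 1]
5. k(c, k(k(c, c), c))  →  k(k(c, c), c)   [R2 at ε]
6. k(k(c, c), c)  →  k(c, c)   [R2 at 1]
7. k(c, c)  →  c   [R2 at ε]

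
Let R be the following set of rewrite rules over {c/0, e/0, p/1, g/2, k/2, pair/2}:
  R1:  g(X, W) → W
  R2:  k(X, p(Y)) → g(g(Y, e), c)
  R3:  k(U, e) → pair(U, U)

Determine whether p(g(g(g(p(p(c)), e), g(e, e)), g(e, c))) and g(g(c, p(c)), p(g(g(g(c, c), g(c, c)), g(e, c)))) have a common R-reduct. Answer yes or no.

yes — NF(t₁) = p(c), NF(t₂) = p(c)

Reduce t₁ = p(g(g(g(p(p(c)), e), g(e, e)), g(e, c))):
1. p(g(g(g(p(p(c)), e), g(e, e)), g(e, c)))  →  p(g(e, c))   [R1 at 1]
2. p(g(e, c))  →  p(c)   [R1 at 1]

Reduce t₂ = g(g(c, p(c)), p(g(g(g(c, c), g(c, c)), g(e, c)))):
1. g(g(c, p(c)), p(g(g(g(c, c), g(c, c)), g(e, c))))  →  p(g(g(g(c, c), g(c, c)), g(e, c)))   [R1 at ε]
2. p(g(g(g(c, c), g(c, c)), g(e, c)))  →  p(g(e, c))   [R1 at 1]
3. p(g(e, c))  →  p(c)   [R1 at 1]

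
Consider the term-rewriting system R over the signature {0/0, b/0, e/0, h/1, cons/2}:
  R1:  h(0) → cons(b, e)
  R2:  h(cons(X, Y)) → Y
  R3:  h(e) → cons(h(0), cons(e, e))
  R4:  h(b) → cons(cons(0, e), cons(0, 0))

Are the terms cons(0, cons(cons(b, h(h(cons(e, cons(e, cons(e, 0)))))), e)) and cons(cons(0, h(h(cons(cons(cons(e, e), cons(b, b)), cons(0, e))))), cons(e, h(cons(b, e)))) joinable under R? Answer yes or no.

no — NF(t₁) = cons(0, cons(cons(b, cons(e, 0)), e)), NF(t₂) = cons(cons(0, e), cons(e, e))

Reduce t₁ = cons(0, cons(cons(b, h(h(cons(e, cons(e, cons(e, 0)))))), e)):
1. cons(0, cons(cons(b, h(h(cons(e, cons(e, cons(e, 0)))))), e))  →  cons(0, cons(cons(b, h(cons(e, cons(e, 0)))), e))   [R2 at 2.1.2.1]
2. cons(0, cons(cons(b, h(cons(e, cons(e, 0)))), e))  →  cons(0, cons(cons(b, cons(e, 0)), e))   [R2 at 2.1.2]

Reduce t₂ = cons(cons(0, h(h(cons(cons(cons(e, e), cons(b, b)), cons(0, e))))), cons(e, h(cons(b, e)))):
1. cons(cons(0, h(h(cons(cons(cons(e, e), cons(b, b)), cons(0, e))))), cons(e, h(cons(b, e))))  →  cons(cons(0, h(cons(0, e))), cons(e, h(cons(b, e))))   [R2 at 1.2.1]
2. cons(cons(0, h(cons(0, e))), cons(e, h(cons(b, e))))  →  cons(cons(0, e), cons(e, h(cons(b, e))))   [R2 at 1.2]
3. cons(cons(0, e), cons(e, h(cons(b, e))))  →  cons(cons(0, e), cons(e, e))   [R2 at 2.2]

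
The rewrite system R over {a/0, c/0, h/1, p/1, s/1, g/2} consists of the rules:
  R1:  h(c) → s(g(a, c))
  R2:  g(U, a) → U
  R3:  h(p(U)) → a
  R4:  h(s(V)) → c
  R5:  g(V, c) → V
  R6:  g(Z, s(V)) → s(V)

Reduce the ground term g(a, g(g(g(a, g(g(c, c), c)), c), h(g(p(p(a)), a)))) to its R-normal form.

a

1. g(a, g(g(g(a, g(g(c, c), c)), c), h(g(p(p(a)), a))))  →  g(a, g(g(a, g(g(c, c), c)), h(g(p(p(a)), a))))   [R5 at 2.1]
2. g(a, g(g(a, g(g(c, c), c)), h(g(p(p(a)), a))))  →  g(a, g(g(a, g(c, c)), h(g(p(p(a)), a))))   [R5 at 2.1.2]
3. g(a, g(g(a, g(c, c)), h(g(p(p(a)), a))))  →  g(a, g(g(a, c), h(g(p(p(a)), a))))   [R5 at 2.1.2]
4. g(a, g(g(a, c), h(g(p(p(a)), a))))  →  g(a, g(a, h(g(p(p(a)), a))))   [R5 at 2.1]
5. g(a, g(a, h(g(p(p(a)), a))))  →  g(a, g(a, h(p(p(a)))))   [R2 at 2.2.1]
6. g(a, g(a, h(p(p(a)))))  →  g(a, g(a, a))   [R3 at 2.2]
7. g(a, g(a, a))  →  g(a, a)   [R2 at 2]
8. g(a, a)  →  a   [R2 at ε]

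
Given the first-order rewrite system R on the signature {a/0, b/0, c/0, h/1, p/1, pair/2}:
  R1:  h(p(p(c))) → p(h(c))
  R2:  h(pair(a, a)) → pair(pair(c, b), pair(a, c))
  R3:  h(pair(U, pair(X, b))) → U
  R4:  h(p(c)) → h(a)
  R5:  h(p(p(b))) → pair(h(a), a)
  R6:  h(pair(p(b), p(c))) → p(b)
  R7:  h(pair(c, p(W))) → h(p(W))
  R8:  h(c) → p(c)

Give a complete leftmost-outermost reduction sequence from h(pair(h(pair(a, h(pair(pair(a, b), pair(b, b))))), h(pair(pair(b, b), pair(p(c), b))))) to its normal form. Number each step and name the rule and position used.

1. h(pair(h(pair(a, h(pair(pair(a, b), pair(b, b))))), h(pair(pair(b, b), pair(p(c), b)))))  →  h(pair(h(pair(a, pair(a, b))), h(pair(pair(b, b), pair(p(c), b)))))   [R3 at 1.1.1.2]
2. h(pair(h(pair(a, pair(a, b))), h(pair(pair(b, b), pair(p(c), b)))))  →  h(pair(a, h(pair(pair(b, b), pair(p(c), b)))))   [R3 at 1.1]
3. h(pair(a, h(pair(pair(b, b), pair(p(c), b)))))  →  h(pair(a, pair(b, b)))   [R3 at 1.2]
4. h(pair(a, pair(b, b)))  →  a   [R3 at ε]

a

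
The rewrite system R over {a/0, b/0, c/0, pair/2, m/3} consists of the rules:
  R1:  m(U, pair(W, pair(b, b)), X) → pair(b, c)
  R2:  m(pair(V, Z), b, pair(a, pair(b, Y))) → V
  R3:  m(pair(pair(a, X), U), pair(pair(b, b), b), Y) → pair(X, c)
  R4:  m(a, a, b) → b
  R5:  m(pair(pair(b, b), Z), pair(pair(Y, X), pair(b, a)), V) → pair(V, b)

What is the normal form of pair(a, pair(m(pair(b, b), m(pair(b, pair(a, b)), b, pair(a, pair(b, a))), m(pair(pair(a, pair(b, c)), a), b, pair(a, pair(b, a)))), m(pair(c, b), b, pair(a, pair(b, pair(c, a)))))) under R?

1. pair(a, pair(m(pair(b, b), m(pair(b, pair(a, b)), b, pair(a, pair(b, a))), m(pair(pair(a, pair(b, c)), a), b, pair(a, pair(b, a)))), m(pair(c, b), b, pair(a, pair(b, pair(c, a))))))  →  pair(a, pair(m(pair(b, b), b, m(pair(pair(a, pair(b, c)), a), b, pair(a, pair(b, a)))), m(pair(c, b), b, pair(a, pair(b, pair(c, a))))))   [R2 at 2.1.2]
2. pair(a, pair(m(pair(b, b), b, m(pair(pair(a, pair(b, c)), a), b, pair(a, pair(b, a)))), m(pair(c, b), b, pair(a, pair(b, pair(c, a))))))  →  pair(a, pair(m(pair(b, b), b, pair(a, pair(b, c))), m(pair(c, b), b, pair(a, pair(b, pair(c, a))))))   [R2 at 2.1.3]
3. pair(a, pair(m(pair(b, b), b, pair(a, pair(b, c))), m(pair(c, b), b, pair(a, pair(b, pair(c, a))))))  →  pair(a, pair(b, m(pair(c, b), b, pair(a, pair(b, pair(c, a))))))   [R2 at 2.1]
4. pair(a, pair(b, m(pair(c, b), b, pair(a, pair(b, pair(c, a))))))  →  pair(a, pair(b, c))   [R2 at 2.2]

pair(a, pair(b, c))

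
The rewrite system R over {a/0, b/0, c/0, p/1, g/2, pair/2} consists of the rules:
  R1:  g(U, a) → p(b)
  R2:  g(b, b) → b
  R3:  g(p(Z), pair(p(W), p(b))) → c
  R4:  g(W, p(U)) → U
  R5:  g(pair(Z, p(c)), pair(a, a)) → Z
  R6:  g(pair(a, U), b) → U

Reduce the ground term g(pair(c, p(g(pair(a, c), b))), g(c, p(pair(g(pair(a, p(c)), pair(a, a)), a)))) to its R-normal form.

1. g(pair(c, p(g(pair(a, c), b))), g(c, p(pair(g(pair(a, p(c)), pair(a, a)), a))))  →  g(pair(c, p(c)), g(c, p(pair(g(pair(a, p(c)), pair(a, a)), a))))   [R6 at 1.2.1]
2. g(pair(c, p(c)), g(c, p(pair(g(pair(a, p(c)), pair(a, a)), a))))  →  g(pair(c, p(c)), pair(g(pair(a, p(c)), pair(a, a)), a))   [R4 at 2]
3. g(pair(c, p(c)), pair(g(pair(a, p(c)), pair(a, a)), a))  →  g(pair(c, p(c)), pair(a, a))   [R5 at 2.1]
4. g(pair(c, p(c)), pair(a, a))  →  c   [R5 at ε]

c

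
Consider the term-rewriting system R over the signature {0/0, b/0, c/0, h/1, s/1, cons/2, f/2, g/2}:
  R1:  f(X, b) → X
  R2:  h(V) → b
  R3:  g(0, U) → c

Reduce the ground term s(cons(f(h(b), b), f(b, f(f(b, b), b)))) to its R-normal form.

1. s(cons(f(h(b), b), f(b, f(f(b, b), b))))  →  s(cons(h(b), f(b, f(f(b, b), b))))   [R1 at 1.1]
2. s(cons(h(b), f(b, f(f(b, b), b))))  →  s(cons(b, f(b, f(f(b, b), b))))   [R2 at 1.1]
3. s(cons(b, f(b, f(f(b, b), b))))  →  s(cons(b, f(b, f(b, b))))   [R1 at 1.2.2]
4. s(cons(b, f(b, f(b, b))))  →  s(cons(b, f(b, b)))   [R1 at 1.2.2]
5. s(cons(b, f(b, b)))  →  s(cons(b, b))   [R1 at 1.2]

s(cons(b, b))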